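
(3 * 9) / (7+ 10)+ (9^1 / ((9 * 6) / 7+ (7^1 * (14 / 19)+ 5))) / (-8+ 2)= 121575 / 80818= 1.50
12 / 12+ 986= 987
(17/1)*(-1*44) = -748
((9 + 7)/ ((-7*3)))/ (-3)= 16/ 63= 0.25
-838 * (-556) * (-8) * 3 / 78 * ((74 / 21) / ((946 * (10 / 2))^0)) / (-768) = 2154917 / 3276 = 657.79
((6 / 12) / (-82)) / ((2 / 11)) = -11 / 328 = -0.03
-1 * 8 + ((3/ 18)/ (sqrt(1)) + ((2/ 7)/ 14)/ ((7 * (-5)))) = -80611/ 10290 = -7.83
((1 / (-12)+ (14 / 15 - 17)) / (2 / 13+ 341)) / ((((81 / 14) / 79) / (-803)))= 519.05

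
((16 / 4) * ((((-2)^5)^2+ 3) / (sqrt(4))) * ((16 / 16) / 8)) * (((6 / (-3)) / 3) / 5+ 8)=60593 / 30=2019.77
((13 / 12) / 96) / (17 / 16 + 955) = 13 / 1101384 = 0.00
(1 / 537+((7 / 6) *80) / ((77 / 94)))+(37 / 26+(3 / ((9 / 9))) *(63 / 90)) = 45101018 / 383955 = 117.46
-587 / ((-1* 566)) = 587 / 566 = 1.04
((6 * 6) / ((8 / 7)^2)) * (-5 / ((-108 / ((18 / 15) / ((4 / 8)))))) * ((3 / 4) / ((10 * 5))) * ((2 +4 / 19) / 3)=1029 / 30400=0.03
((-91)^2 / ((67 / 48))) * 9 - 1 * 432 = 3548448 / 67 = 52961.91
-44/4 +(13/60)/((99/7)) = -65249/5940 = -10.98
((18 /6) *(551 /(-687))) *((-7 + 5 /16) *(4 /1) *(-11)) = -648527 /916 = -708.00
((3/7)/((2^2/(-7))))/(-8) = 3/32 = 0.09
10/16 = 5/8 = 0.62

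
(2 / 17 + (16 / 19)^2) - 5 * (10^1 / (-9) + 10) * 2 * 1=-4863934 / 55233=-88.06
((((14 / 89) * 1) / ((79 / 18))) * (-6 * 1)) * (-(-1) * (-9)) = 13608 / 7031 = 1.94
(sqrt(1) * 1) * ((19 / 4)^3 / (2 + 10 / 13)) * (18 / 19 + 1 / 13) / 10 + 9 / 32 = 97813 / 23040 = 4.25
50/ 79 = 0.63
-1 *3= -3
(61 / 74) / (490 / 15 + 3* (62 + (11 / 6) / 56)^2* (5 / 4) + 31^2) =4591104 / 85903932337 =0.00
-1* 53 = -53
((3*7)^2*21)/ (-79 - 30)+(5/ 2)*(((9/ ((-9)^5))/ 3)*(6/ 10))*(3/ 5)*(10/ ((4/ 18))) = -4500955/ 52974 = -84.97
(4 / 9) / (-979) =-4 / 8811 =-0.00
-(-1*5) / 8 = 5 / 8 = 0.62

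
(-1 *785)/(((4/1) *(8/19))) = -14915/32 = -466.09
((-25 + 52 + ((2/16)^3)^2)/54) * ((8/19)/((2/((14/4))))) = 49545223/134479872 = 0.37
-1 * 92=-92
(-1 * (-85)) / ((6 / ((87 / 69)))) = 2465 / 138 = 17.86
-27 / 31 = -0.87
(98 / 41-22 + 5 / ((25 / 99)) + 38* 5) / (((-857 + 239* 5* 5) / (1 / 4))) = 38989 / 4196760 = 0.01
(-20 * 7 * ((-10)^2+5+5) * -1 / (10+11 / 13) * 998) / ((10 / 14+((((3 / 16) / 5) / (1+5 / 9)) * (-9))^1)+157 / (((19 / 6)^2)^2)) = 2243281054784000 / 3259024509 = 688328.99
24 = 24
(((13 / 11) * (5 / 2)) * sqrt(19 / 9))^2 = 80275 / 4356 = 18.43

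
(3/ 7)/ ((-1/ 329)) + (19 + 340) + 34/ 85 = 1092/ 5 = 218.40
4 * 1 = 4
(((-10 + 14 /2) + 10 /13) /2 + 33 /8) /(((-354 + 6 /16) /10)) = -3130 /36777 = -0.09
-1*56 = -56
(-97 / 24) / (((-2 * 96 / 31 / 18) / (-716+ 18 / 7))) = -7508479 / 896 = -8380.00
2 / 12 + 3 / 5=23 / 30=0.77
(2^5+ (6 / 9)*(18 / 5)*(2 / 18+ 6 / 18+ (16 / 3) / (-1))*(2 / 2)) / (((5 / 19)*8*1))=722 / 75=9.63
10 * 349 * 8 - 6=27914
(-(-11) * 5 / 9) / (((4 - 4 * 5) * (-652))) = 55 / 93888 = 0.00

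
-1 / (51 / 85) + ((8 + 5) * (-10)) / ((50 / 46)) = -1819 / 15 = -121.27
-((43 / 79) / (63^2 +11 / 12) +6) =-22581402 / 3763481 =-6.00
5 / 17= 0.29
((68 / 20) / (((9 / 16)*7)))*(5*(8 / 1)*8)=17408 / 63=276.32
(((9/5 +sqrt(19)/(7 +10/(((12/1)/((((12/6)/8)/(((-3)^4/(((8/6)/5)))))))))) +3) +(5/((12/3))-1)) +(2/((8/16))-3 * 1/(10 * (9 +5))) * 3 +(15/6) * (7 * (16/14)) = 37.61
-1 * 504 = -504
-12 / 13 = -0.92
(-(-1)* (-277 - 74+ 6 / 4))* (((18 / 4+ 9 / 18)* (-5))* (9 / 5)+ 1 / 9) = 47066 / 3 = 15688.67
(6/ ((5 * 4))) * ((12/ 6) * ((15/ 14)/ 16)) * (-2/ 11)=-9/ 1232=-0.01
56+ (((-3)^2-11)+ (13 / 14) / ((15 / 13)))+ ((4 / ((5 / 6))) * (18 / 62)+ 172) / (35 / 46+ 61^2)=20377615337 / 371506170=54.85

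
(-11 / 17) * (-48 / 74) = 264 / 629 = 0.42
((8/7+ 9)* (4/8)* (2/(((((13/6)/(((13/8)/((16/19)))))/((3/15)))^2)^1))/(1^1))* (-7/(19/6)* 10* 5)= -36423/1024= -35.57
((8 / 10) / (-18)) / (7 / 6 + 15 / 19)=-76 / 3345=-0.02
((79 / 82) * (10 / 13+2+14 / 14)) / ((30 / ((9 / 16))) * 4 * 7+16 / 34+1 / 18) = 12087 / 4972357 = 0.00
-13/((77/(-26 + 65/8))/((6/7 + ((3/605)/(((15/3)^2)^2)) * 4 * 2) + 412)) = 92340029821/74112500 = 1245.94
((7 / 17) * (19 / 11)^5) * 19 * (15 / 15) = 329321167 / 2737867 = 120.28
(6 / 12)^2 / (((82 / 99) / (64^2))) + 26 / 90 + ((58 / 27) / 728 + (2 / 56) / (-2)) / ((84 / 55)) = 418550276233 / 338476320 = 1236.57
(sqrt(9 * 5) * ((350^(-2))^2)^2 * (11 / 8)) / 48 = 11 * sqrt(5) / 28824005000000000000000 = 0.00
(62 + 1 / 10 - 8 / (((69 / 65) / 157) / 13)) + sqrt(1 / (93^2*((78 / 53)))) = -10570351 / 690 + sqrt(4134) / 7254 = -15319.34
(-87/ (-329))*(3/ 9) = 29/ 329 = 0.09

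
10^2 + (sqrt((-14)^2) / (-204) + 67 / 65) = 669379 / 6630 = 100.96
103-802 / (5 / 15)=-2303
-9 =-9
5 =5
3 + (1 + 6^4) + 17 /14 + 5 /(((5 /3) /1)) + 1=18273 /14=1305.21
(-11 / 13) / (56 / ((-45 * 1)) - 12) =495 / 7748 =0.06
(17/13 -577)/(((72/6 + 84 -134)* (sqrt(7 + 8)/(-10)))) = -7484* sqrt(15)/741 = -39.12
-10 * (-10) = 100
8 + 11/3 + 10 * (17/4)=325/6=54.17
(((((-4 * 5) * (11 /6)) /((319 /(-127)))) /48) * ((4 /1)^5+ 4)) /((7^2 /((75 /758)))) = 4079875 /6462708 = 0.63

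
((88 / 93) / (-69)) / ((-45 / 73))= 6424 / 288765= 0.02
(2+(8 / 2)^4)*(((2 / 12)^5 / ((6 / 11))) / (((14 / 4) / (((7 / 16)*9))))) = 0.07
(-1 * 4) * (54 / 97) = -2.23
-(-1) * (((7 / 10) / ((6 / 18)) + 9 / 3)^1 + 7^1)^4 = 21435.89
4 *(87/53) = 348/53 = 6.57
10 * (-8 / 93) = -80 / 93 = -0.86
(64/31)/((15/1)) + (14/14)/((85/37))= 4529/7905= 0.57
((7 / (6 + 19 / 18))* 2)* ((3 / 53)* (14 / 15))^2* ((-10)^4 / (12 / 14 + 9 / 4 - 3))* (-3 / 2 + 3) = 276595200 / 356743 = 775.33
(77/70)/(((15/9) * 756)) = 11/12600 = 0.00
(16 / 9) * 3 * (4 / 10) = 32 / 15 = 2.13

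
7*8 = 56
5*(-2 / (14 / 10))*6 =-42.86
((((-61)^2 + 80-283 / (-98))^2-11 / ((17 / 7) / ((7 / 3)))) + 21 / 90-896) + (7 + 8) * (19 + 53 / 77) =129927418437041 / 8979740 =14468951.04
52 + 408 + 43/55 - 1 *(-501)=52898/55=961.78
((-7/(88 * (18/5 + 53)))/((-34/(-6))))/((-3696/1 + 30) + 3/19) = 665/9829334856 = 0.00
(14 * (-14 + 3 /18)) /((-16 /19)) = 11039 /48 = 229.98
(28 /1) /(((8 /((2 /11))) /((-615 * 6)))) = -2348.18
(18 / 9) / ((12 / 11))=11 / 6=1.83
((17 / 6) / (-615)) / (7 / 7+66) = -17 / 247230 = -0.00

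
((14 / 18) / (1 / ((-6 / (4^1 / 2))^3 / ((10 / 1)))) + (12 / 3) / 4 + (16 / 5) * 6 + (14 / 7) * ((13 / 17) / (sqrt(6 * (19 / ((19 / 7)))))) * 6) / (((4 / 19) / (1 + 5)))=741 * sqrt(42) / 119 + 10317 / 20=556.20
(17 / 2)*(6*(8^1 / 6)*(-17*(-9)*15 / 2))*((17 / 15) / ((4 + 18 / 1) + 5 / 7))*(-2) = -412692 / 53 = -7786.64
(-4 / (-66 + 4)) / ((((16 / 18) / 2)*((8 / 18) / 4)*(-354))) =-0.00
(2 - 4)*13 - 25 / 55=-291 / 11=-26.45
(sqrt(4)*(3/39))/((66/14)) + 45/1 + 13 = 24896/429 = 58.03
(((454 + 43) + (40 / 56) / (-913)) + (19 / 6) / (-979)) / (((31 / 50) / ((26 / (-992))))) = -551247095425 / 26237560272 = -21.01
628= 628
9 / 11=0.82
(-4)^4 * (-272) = -69632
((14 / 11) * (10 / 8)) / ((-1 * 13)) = -35 / 286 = -0.12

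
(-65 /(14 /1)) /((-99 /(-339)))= -7345 /462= -15.90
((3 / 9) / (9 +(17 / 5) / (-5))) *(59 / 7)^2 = 87025 / 30576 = 2.85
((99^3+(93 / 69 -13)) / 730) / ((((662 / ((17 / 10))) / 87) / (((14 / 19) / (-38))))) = -231043852977 / 40125077800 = -5.76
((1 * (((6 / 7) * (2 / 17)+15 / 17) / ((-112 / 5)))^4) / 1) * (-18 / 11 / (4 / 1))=-1054061555625 / 694196815466463232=-0.00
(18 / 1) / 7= 18 / 7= 2.57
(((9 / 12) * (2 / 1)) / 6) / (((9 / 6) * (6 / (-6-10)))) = -4 / 9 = -0.44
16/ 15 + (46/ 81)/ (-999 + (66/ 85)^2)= 3114535258/ 2921434695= 1.07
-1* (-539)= 539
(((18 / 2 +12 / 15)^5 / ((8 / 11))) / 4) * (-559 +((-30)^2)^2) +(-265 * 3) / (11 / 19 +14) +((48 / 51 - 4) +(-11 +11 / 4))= 11843688409685055391 / 470900000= 25151175217.00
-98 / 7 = -14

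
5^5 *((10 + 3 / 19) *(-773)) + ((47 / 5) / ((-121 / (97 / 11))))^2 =-20648235076110486 / 841491475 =-24537664.00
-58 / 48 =-29 / 24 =-1.21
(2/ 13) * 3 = 6/ 13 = 0.46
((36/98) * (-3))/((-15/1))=18/245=0.07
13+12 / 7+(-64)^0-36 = -142 / 7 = -20.29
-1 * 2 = -2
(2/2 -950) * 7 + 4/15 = -99641/15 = -6642.73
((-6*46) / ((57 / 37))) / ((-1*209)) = 3404 / 3971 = 0.86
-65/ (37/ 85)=-5525/ 37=-149.32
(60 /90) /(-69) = -2 /207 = -0.01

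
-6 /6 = -1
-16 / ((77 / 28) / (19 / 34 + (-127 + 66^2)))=-24608.34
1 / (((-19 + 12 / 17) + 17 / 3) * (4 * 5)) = -51 / 12880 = -0.00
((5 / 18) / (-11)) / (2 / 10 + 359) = -25 / 355608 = -0.00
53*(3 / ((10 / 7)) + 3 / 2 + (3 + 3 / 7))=13038 / 35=372.51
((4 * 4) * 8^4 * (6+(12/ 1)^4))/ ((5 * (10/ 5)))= 679673856/ 5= 135934771.20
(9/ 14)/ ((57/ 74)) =111/ 133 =0.83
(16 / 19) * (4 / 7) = 64 / 133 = 0.48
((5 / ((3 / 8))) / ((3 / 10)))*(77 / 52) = 7700 / 117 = 65.81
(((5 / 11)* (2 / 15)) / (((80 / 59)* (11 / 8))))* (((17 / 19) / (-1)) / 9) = -1003 / 310365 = -0.00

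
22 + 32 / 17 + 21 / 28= 1675 / 68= 24.63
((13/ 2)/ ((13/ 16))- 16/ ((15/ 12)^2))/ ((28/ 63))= -5.04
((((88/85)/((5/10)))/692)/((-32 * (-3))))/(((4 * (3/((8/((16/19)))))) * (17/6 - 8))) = -209/43762080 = -0.00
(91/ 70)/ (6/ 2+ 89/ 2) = 13/ 475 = 0.03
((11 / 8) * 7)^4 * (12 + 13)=878826025 / 4096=214557.14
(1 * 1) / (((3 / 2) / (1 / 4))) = 1 / 6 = 0.17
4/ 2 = 2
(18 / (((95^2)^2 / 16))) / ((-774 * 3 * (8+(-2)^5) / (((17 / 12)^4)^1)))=83521 / 326813790960000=0.00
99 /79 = 1.25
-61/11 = -5.55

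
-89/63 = -1.41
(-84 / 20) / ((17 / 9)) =-189 / 85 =-2.22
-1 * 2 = -2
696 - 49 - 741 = -94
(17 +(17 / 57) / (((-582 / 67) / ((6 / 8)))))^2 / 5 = 57.63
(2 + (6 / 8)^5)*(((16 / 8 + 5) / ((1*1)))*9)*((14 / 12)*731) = 246183987 / 2048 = 120207.02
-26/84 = -13/42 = -0.31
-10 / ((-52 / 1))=5 / 26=0.19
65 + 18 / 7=67.57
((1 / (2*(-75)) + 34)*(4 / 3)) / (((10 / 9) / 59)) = 300841 / 125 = 2406.73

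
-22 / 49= -0.45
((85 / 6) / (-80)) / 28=-0.01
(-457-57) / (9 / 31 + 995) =-0.52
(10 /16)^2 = 0.39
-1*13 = -13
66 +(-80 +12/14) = -13.14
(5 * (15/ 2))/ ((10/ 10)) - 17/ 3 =191/ 6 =31.83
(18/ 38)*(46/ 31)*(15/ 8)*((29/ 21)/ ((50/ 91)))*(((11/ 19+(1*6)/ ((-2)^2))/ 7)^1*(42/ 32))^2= 0.50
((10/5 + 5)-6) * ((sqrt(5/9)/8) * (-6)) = -sqrt(5)/4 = -0.56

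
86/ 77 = 1.12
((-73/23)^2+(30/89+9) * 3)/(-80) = -896539/1883240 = -0.48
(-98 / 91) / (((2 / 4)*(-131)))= 28 / 1703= 0.02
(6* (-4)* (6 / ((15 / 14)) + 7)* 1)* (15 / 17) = -4536 / 17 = -266.82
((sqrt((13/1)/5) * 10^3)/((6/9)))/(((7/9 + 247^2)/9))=6075 * sqrt(65)/137272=0.36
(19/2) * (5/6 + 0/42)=95/12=7.92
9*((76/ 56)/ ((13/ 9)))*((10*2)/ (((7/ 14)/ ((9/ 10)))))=27702/ 91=304.42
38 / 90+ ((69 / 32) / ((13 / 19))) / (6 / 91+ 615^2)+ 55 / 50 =1323609181 / 869519520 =1.52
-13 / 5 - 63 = -328 / 5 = -65.60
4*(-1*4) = -16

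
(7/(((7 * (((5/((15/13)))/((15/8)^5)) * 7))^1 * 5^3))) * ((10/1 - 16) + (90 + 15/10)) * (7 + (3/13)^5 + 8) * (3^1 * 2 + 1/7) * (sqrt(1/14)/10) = 74637841620015 * sqrt(14)/217002211672064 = 1.29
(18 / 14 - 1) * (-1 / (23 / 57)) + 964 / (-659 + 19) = -2.21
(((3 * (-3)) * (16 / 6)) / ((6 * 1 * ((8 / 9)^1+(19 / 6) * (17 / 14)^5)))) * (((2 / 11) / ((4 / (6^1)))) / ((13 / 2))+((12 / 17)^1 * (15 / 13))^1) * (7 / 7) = -80621968896 / 217664527223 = -0.37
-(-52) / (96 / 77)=1001 / 24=41.71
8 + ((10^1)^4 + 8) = 10016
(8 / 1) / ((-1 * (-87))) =8 / 87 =0.09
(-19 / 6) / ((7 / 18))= -57 / 7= -8.14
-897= -897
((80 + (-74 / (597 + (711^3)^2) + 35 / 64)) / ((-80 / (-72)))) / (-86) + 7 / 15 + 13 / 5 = 7905856366697018111231 / 3555216345171240572160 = 2.22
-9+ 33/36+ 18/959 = -92807/11508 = -8.06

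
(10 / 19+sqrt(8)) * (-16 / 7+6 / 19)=-524 * sqrt(2) / 133- 2620 / 2527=-6.61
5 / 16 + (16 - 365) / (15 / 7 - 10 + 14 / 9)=55.70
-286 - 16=-302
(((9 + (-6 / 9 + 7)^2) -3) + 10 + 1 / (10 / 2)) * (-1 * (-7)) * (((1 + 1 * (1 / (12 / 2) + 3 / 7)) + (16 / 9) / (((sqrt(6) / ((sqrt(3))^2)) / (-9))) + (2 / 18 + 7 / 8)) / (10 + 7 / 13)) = 21428771 / 221940 -1844752 * sqrt(6) / 6165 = -636.41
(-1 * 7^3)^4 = 13841287201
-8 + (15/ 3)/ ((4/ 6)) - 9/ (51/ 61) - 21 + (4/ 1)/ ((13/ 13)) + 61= 1113/ 34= 32.74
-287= -287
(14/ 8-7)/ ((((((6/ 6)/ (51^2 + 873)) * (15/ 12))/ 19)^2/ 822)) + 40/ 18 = -2707449988515052/ 225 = -12033111060066.90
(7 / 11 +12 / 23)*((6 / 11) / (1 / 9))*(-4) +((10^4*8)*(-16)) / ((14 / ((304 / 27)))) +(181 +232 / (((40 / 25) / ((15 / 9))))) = -541250124260 / 525987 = -1029018.06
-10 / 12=-5 / 6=-0.83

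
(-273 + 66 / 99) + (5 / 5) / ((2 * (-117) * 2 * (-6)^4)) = -165177793 / 606528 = -272.33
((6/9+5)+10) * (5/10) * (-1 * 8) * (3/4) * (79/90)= -3713/90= -41.26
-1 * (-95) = 95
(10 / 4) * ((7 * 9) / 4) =315 / 8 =39.38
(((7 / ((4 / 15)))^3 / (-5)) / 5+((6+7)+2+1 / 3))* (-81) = 3671217 / 64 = 57362.77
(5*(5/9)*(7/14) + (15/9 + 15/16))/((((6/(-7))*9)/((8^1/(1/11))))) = -44275/972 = -45.55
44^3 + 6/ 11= 937030/ 11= 85184.55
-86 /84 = -43 /42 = -1.02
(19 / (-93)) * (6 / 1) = -38 / 31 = -1.23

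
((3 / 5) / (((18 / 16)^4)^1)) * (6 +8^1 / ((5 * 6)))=385024 / 164025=2.35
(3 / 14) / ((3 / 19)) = 1.36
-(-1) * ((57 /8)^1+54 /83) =5163 /664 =7.78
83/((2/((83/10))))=6889/20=344.45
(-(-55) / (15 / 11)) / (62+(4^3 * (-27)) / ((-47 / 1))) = 0.41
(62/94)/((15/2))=62/705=0.09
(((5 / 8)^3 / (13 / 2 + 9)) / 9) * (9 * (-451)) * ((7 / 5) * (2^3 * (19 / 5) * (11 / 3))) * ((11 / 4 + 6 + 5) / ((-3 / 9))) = 181448575 / 3968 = 45727.97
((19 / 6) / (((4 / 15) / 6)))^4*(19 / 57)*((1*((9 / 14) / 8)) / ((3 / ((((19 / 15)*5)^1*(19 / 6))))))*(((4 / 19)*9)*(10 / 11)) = 626762559375 / 78848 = 7948997.56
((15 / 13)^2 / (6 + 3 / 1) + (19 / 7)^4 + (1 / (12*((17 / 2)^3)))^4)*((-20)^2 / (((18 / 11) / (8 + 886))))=683272823003576491259810552800 / 57447640346571342563787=11893836.18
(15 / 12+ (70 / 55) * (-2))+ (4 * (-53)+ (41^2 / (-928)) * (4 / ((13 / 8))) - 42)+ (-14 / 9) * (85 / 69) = -2695507625 / 10301148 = -261.67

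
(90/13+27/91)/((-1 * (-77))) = 657/7007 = 0.09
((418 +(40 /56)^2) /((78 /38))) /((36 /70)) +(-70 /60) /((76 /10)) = 74001605 /186732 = 396.30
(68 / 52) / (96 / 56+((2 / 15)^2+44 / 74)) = 990675 / 1762618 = 0.56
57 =57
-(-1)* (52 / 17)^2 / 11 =2704 / 3179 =0.85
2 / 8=1 / 4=0.25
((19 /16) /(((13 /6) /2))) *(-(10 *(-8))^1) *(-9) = -789.23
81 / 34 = 2.38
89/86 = 1.03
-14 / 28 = -1 / 2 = -0.50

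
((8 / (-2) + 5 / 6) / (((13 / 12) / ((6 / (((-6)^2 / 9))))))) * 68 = -3876 / 13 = -298.15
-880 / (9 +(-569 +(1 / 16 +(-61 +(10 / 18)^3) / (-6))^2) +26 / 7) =685686435840 / 352375587379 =1.95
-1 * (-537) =537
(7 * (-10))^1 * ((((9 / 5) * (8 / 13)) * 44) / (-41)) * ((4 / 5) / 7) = 25344 / 2665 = 9.51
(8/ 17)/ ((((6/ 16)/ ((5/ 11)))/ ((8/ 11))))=2560/ 6171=0.41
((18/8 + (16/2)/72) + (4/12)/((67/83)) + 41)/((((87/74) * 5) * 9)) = 3906571/4721490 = 0.83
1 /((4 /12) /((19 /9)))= 6.33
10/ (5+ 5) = 1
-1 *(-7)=7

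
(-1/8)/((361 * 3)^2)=-1/9383112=-0.00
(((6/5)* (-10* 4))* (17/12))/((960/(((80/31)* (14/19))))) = -0.13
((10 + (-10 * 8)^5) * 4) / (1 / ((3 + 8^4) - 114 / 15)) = -53626797916344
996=996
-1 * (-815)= 815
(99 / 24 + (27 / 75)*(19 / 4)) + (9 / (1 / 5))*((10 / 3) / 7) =38169 / 1400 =27.26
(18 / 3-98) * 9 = -828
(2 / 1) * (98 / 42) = 14 / 3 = 4.67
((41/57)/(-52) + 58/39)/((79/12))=4367/19513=0.22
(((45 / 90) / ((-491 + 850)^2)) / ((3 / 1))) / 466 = 0.00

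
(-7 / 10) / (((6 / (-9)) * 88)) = 21 / 1760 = 0.01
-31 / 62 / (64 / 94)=-47 / 64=-0.73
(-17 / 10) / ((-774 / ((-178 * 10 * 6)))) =-3026 / 129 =-23.46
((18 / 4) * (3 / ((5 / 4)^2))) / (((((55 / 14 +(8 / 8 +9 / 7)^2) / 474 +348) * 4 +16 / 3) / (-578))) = -3.57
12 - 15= -3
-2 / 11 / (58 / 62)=-62 / 319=-0.19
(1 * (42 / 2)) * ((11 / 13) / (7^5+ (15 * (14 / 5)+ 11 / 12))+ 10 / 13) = 16.15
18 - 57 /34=555 /34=16.32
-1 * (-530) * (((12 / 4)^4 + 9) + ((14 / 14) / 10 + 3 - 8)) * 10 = 451030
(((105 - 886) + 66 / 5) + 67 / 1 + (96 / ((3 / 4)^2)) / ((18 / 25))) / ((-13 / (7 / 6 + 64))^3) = 35985435542 / 616005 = 58417.44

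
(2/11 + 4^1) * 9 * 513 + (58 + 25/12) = 2556515/132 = 19367.54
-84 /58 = -1.45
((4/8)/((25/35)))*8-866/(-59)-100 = -23518/295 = -79.72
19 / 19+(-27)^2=730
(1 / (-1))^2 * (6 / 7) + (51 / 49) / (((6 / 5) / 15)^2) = 32043 / 196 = 163.48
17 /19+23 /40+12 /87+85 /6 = 1042999 /66120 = 15.77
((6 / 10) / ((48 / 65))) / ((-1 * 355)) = -13 / 5680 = -0.00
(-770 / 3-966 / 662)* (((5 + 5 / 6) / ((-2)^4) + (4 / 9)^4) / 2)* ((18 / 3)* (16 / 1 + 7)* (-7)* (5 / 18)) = 17484360997915 / 1250894016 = 13977.49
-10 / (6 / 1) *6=-10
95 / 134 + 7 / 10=472 / 335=1.41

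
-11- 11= -22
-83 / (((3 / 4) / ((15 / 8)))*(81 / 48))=-3320 / 27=-122.96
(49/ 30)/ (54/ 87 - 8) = -1421/ 6420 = -0.22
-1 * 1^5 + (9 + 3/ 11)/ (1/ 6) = 601/ 11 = 54.64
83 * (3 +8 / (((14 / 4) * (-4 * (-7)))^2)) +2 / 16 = 4786521 / 19208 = 249.19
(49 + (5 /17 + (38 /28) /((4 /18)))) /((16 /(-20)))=-131855 /1904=-69.25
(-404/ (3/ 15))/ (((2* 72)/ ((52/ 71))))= -6565/ 639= -10.27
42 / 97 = 0.43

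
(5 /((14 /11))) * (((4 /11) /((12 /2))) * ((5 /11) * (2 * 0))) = 0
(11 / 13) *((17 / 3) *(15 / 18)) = 935 / 234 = 4.00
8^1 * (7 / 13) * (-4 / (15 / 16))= -3584 / 195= -18.38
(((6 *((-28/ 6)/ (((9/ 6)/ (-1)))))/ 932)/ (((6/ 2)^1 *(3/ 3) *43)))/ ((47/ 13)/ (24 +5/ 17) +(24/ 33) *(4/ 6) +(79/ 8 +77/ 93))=205052848/ 14972294161425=0.00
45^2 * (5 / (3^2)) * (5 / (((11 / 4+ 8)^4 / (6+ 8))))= 20160000 / 3418801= 5.90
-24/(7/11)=-264/7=-37.71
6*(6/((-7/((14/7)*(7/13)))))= -5.54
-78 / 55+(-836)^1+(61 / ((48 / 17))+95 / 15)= -712343 / 880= -809.48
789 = 789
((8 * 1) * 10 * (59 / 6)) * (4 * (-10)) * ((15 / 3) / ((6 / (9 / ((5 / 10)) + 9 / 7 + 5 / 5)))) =-33512000 / 63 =-531936.51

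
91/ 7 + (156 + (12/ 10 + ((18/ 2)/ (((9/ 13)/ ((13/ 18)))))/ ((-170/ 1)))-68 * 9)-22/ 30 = -1354321/ 3060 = -442.59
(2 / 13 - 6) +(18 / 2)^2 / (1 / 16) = 16772 / 13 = 1290.15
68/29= 2.34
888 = 888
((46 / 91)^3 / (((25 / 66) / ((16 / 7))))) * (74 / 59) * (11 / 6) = 13944744704 / 7780620575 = 1.79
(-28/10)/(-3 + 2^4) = -14/65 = -0.22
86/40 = 2.15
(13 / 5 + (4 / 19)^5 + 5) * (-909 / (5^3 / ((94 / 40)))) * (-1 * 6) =6030151634529 / 7737809375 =779.31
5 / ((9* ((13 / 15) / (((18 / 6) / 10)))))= 5 / 26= 0.19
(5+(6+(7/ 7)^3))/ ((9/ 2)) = 8/ 3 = 2.67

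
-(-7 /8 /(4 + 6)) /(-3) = -7 /240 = -0.03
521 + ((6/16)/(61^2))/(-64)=521.00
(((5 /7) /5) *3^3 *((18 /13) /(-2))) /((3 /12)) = -972 /91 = -10.68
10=10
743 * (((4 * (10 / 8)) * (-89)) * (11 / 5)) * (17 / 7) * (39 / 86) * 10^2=-24113210550 / 301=-80110334.05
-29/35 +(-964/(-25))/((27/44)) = 292997/4725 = 62.01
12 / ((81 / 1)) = 4 / 27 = 0.15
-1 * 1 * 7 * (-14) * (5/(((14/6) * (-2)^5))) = -105/16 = -6.56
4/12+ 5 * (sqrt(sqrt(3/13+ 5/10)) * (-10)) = -25 * 19^(1/4) * 26^(3/4)/13+ 1/3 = -45.90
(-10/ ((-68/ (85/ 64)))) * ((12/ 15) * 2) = 5/ 16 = 0.31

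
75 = 75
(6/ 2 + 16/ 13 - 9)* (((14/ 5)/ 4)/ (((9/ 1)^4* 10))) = -217/ 4264650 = -0.00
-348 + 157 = -191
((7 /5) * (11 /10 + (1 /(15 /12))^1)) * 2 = 133 /25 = 5.32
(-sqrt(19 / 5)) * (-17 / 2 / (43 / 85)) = 289 * sqrt(95) / 86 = 32.75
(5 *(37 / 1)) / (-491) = -185 / 491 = -0.38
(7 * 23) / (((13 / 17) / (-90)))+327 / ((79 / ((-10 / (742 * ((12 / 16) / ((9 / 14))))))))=-50537929320 / 2667119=-18948.51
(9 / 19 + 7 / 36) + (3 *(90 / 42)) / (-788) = 155627 / 235809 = 0.66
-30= -30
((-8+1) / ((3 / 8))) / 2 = -28 / 3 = -9.33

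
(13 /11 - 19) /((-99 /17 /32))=106624 /1089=97.91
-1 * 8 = -8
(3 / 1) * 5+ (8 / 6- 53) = -110 / 3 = -36.67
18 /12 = 3 /2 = 1.50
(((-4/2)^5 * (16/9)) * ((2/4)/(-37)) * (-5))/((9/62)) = -79360/2997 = -26.48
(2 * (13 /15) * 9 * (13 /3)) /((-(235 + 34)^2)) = -338 /361805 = -0.00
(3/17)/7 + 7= 836/119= 7.03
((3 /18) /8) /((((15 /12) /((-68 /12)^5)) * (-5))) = 1419857 /72900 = 19.48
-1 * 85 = -85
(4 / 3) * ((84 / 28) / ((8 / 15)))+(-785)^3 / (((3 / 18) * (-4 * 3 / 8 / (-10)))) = -19349464992.50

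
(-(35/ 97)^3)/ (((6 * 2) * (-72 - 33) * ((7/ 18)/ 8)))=700/ 912673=0.00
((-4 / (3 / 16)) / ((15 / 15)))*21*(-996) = 446208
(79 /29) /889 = 79 /25781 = 0.00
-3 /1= -3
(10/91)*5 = 50/91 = 0.55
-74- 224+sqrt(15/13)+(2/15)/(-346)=-296.93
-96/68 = -24/17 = -1.41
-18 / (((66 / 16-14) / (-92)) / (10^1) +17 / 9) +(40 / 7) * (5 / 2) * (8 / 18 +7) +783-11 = 6887868056 / 7927353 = 868.87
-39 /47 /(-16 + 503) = -39 /22889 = -0.00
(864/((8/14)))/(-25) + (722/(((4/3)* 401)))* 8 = -498012/10025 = -49.68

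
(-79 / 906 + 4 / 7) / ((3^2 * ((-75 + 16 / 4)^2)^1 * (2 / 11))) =33781 / 575460396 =0.00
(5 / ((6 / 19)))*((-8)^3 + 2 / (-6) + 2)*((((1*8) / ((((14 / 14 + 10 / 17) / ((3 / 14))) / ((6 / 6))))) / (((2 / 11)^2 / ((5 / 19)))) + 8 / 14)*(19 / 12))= -227912315 / 1944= -117238.85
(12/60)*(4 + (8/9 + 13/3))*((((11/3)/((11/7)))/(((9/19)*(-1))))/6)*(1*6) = -11039/1215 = -9.09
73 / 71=1.03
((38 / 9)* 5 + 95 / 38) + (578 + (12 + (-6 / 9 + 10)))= 622.94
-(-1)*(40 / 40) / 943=1 / 943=0.00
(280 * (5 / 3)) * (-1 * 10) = -14000 / 3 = -4666.67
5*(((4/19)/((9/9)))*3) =60/19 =3.16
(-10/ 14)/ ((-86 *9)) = 5/ 5418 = 0.00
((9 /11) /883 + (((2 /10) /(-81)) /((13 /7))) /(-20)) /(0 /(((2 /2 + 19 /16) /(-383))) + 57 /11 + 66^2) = 1015691 /4460524742700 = 0.00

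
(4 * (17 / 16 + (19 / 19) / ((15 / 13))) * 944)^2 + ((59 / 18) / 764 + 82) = 6081192604049 / 114600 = 53064507.89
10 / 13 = 0.77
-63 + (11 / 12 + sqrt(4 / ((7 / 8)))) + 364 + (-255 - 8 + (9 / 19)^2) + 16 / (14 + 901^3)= 4 * sqrt(14) / 7 + 41340333263999 / 1056188840460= 41.28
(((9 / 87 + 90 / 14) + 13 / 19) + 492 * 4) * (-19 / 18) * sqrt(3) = -7618409 * sqrt(3) / 3654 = -3611.24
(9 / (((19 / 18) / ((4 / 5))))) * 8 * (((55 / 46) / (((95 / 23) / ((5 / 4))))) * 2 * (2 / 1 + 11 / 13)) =112.40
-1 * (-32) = 32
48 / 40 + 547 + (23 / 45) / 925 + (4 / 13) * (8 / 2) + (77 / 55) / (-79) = 549.41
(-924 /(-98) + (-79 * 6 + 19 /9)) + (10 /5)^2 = -458.46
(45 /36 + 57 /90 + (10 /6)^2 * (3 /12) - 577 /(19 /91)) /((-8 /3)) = 2360611 /2280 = 1035.36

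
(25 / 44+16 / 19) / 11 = 1179 / 9196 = 0.13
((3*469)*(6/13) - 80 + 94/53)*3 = 1713.47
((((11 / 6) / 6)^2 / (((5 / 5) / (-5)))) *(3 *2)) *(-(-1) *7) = -4235 / 216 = -19.61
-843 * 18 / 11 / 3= -5058 / 11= -459.82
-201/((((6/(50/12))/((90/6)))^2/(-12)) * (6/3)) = 1046875/8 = 130859.38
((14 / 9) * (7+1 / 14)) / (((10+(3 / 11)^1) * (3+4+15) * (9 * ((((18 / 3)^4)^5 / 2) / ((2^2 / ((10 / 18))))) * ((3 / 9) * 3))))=11 / 516432379658895360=0.00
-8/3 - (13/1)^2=-515/3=-171.67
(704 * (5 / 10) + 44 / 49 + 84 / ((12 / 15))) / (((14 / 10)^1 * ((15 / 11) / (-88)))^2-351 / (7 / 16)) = -2336000832 / 4092918431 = -0.57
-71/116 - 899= -104355/116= -899.61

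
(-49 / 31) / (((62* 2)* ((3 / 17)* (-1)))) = 0.07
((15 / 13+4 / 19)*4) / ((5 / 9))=12132 / 1235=9.82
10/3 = 3.33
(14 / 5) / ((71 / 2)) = 28 / 355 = 0.08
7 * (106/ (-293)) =-742/ 293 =-2.53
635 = 635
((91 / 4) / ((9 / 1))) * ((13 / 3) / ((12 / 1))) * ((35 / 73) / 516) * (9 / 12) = 41405 / 65090304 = 0.00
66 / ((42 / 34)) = 374 / 7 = 53.43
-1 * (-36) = 36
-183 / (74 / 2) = -183 / 37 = -4.95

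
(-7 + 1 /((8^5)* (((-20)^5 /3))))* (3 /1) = -2202009600009 /104857600000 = -21.00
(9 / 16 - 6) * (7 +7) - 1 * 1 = -77.12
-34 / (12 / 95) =-1615 / 6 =-269.17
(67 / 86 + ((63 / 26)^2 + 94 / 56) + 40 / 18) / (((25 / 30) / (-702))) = -34779924 / 3913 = -8888.30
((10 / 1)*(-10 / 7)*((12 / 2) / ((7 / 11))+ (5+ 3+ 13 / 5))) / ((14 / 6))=-42060 / 343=-122.62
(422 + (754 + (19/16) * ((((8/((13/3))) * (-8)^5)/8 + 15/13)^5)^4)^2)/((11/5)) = 90505269933664180766784338424608365288115480893457913490979517325372730790263603959996425854696005946734280586435647319168482109432738909026347055956173999296371615321609424743939404116498115612502870605/1017107233006040551738657191438013880828798364416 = 88983016732835164343333160000000000000000000000000000000000000000000000000000000000000000000000000000000000000000000000000000000000000000000000000000000000.00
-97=-97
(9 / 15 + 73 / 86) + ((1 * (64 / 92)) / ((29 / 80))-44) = -11653699 / 286810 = -40.63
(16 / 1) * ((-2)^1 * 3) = -96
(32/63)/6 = 16/189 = 0.08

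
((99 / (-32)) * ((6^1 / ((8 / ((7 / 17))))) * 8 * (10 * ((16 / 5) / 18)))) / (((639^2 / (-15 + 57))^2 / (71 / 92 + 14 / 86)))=-0.00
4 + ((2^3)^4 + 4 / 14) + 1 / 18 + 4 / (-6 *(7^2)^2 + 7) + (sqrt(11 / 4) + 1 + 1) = sqrt(11) / 2 + 1063252943 / 259182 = 4104.00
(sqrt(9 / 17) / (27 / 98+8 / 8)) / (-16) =-147 * sqrt(17) / 17000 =-0.04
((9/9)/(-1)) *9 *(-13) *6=702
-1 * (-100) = 100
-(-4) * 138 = 552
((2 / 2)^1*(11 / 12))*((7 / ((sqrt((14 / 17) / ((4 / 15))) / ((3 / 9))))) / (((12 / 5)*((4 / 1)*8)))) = 11*sqrt(3570) / 41472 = 0.02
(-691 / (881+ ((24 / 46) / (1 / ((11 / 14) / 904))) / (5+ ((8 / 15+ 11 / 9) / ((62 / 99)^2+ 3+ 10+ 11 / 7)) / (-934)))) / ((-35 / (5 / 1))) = 43049270006811247 / 384203871871103114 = 0.11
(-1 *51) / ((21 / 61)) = -1037 / 7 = -148.14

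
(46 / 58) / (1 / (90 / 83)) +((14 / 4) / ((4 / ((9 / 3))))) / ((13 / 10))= 2.88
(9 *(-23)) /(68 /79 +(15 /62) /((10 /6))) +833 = 3090305 /4927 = 627.22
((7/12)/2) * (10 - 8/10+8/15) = 511/180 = 2.84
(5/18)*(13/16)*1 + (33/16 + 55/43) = 44177/12384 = 3.57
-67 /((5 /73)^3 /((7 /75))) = -182448973 /9375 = -19461.22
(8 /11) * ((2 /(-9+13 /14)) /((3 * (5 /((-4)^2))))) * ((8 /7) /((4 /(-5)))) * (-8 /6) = -4096 /11187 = -0.37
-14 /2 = -7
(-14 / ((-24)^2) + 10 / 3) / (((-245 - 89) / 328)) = -39073 / 12024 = -3.25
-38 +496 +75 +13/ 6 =3211/ 6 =535.17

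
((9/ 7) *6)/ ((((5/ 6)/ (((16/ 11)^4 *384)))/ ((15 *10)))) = 244611809280/ 102487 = 2386759.39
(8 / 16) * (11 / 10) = 11 / 20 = 0.55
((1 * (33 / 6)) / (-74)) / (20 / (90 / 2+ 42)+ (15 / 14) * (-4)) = 0.02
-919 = -919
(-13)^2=169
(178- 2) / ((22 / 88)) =704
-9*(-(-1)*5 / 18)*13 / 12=-65 / 24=-2.71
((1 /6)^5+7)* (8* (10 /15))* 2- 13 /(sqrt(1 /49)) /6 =86753 /1458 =59.50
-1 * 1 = -1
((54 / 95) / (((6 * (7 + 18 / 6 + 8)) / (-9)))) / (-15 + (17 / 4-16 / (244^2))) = 0.00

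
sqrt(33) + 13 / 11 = 6.93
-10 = -10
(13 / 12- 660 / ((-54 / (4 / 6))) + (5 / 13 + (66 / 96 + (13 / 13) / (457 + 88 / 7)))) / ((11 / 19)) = 190241567 / 10687248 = 17.80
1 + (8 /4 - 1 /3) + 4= 20 /3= 6.67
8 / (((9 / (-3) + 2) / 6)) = -48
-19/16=-1.19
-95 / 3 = -31.67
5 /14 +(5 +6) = 159 /14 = 11.36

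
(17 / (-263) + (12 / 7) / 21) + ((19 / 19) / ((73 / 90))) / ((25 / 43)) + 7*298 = 9822087403 / 4703755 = 2088.14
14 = 14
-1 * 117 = -117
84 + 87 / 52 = 4455 / 52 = 85.67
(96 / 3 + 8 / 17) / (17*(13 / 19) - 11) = 874 / 17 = 51.41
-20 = -20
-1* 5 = -5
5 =5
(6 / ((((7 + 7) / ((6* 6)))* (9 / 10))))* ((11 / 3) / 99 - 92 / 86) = -47960 / 2709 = -17.70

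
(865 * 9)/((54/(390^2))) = 21927750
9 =9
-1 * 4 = -4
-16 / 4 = -4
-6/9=-2/3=-0.67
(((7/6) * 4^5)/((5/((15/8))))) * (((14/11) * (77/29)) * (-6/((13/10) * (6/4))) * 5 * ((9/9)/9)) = -8780800/3393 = -2587.92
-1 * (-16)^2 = -256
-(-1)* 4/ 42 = 2/ 21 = 0.10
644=644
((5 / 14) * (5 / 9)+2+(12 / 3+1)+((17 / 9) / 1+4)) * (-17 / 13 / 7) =-28033 / 11466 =-2.44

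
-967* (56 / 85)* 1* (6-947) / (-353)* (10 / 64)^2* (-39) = 1242077655 / 768128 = 1617.02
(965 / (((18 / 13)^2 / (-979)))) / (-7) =159660215 / 2268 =70396.92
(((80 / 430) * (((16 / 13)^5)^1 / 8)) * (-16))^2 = 281474976710656 / 254900351428801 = 1.10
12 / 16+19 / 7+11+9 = 23.46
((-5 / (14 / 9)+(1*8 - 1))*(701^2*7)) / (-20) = -26044253 / 40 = -651106.32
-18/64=-9/32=-0.28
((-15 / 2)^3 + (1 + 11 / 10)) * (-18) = 151119 / 20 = 7555.95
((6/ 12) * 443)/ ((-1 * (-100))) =443/ 200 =2.22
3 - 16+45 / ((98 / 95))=3001 / 98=30.62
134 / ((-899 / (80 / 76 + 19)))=-2.99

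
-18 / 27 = -2 / 3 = -0.67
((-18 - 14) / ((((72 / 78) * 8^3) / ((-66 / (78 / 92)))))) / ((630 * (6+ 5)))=23 / 30240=0.00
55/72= 0.76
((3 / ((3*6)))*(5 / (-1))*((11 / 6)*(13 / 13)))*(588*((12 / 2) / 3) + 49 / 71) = -4594975 / 2556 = -1797.72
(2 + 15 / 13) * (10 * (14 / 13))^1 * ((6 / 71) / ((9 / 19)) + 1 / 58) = 6936790 / 1043913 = 6.64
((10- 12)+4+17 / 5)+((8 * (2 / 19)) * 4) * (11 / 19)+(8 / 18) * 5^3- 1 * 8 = 54.91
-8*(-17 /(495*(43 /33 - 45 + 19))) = -136 /12225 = -0.01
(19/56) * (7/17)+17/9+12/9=4115/1224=3.36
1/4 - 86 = -343/4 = -85.75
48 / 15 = 16 / 5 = 3.20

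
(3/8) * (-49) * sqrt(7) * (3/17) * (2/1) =-441 * sqrt(7)/68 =-17.16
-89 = -89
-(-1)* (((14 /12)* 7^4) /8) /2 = 16807 /96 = 175.07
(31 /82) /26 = 0.01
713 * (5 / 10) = 713 / 2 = 356.50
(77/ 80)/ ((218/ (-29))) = -2233/ 17440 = -0.13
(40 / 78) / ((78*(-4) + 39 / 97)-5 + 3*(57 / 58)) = -112520 / 68819127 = -0.00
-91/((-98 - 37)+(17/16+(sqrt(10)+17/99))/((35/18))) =88792704 * sqrt(10)/34248518693+23198495320/34248518693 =0.69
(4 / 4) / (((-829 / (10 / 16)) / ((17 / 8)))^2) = 7225 / 2814939136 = 0.00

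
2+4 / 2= 4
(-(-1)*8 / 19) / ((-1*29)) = -8 / 551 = -0.01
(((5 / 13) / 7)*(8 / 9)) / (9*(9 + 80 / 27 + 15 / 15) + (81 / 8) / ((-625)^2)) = 125000000 / 298593816339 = 0.00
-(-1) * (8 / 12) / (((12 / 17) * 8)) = 0.12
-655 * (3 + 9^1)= -7860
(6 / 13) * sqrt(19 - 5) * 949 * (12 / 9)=2185.13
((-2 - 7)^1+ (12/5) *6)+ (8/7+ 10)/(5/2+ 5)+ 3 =9.89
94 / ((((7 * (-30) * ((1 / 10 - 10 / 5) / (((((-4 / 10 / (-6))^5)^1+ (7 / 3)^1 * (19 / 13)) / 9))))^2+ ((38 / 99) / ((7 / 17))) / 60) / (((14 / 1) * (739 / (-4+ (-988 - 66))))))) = -5728864153915288831543560 / 6910512823538582198230205449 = -0.00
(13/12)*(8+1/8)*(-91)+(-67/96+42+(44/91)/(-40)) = -5530613/7280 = -759.70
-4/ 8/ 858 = -0.00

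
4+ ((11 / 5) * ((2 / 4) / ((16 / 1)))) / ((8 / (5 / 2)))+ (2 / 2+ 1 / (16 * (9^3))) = 1874291 / 373248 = 5.02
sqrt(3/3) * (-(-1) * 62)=62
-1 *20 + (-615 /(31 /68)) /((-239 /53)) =2068280 /7409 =279.16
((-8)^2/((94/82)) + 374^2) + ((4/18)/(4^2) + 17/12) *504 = 140652.83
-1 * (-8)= 8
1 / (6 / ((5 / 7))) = 5 / 42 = 0.12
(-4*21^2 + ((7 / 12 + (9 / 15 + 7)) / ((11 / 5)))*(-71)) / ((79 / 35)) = -9369815 / 10428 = -898.52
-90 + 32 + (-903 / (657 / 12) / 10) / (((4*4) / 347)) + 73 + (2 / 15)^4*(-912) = -207524201 / 9855000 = -21.06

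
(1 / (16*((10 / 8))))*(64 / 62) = 8 / 155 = 0.05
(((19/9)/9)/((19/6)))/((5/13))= 26/135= 0.19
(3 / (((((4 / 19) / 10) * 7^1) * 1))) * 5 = 1425 / 14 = 101.79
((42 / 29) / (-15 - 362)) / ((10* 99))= -7 / 1803945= -0.00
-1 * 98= -98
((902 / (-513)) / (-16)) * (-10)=-2255 / 2052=-1.10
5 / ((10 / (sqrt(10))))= sqrt(10) / 2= 1.58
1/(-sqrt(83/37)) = -sqrt(3071)/83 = -0.67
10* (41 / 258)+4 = 721 / 129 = 5.59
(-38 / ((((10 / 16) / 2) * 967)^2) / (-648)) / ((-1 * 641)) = -1216 / 1213768899225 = -0.00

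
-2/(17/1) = -2/17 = -0.12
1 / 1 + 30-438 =-407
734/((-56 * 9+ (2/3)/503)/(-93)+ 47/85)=8755625430/71241229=122.90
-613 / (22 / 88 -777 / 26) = 31876 / 1541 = 20.69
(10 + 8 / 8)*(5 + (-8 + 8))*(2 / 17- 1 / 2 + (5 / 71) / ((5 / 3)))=-45155 / 2414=-18.71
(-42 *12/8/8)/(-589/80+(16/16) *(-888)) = 630/71629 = 0.01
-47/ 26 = -1.81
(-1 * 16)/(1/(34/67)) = -544/67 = -8.12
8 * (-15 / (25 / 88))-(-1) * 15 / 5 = -419.40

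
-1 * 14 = -14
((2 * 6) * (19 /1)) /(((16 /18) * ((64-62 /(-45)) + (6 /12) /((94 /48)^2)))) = 50994765 /13023676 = 3.92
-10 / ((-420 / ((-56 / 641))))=-4 / 1923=-0.00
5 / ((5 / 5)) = 5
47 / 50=0.94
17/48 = 0.35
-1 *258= -258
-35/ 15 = -7/ 3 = -2.33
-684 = -684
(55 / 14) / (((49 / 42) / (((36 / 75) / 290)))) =0.01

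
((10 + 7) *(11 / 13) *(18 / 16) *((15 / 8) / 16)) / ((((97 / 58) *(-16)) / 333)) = -243790965 / 10330112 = -23.60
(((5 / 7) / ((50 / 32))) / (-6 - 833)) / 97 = -16 / 2848405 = -0.00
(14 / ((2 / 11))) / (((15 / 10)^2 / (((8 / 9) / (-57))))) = -2464 / 4617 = -0.53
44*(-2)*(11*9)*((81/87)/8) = -29403/29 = -1013.90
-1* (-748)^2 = -559504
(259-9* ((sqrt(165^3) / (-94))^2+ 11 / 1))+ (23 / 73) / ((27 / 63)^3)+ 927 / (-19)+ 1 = -1475575473457 / 330899364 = -4459.29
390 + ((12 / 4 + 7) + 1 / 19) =7601 / 19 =400.05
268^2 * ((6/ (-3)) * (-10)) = 1436480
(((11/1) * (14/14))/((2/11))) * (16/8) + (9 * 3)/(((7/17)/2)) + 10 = 1835/7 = 262.14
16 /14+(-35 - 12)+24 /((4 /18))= 435 /7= 62.14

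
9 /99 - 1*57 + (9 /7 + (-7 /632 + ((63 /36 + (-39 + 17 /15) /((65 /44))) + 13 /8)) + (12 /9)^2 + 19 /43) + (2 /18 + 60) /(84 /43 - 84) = -29462260126151 /385605019800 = -76.41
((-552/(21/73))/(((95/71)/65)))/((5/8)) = -99181888/665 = -149145.70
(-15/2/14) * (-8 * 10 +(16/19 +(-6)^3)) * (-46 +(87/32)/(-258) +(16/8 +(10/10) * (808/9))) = 3973138315/549024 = 7236.73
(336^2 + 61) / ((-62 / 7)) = -790699 / 62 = -12753.21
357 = 357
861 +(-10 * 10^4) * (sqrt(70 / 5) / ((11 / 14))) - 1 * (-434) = 1295 - 1400000 * sqrt(14) / 11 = -474915.94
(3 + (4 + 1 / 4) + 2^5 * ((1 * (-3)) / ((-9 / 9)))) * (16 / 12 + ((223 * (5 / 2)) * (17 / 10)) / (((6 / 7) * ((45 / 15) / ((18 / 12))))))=3662071 / 64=57219.86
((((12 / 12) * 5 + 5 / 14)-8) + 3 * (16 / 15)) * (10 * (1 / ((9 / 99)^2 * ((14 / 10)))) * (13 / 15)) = 20449 / 49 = 417.33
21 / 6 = 7 / 2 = 3.50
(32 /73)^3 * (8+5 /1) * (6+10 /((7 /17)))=33.16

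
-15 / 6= -5 / 2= -2.50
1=1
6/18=1/3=0.33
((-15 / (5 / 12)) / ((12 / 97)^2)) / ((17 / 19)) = -178771 / 68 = -2628.99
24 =24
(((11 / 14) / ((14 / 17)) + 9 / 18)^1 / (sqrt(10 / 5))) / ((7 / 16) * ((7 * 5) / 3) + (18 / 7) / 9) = 1710 * sqrt(2) / 12677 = 0.19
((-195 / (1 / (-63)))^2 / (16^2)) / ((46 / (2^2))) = 150921225 / 2944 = 51264.00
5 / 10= 1 / 2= 0.50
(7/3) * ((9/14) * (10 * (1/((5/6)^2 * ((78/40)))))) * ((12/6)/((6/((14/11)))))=672/143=4.70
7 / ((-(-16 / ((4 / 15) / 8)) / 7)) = 0.10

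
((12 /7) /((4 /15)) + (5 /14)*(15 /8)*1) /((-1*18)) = -265 /672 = -0.39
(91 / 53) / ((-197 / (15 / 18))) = -455 / 62646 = -0.01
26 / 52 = 0.50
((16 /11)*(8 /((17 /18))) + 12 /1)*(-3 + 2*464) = 4206900 /187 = 22496.79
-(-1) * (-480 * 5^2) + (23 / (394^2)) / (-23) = -1862832001 / 155236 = -12000.00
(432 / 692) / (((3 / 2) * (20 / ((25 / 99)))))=10 / 1903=0.01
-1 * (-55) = 55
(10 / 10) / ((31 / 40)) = 40 / 31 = 1.29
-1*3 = -3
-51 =-51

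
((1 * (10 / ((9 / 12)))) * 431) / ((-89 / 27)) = -155160 / 89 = -1743.37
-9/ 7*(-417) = 3753/ 7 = 536.14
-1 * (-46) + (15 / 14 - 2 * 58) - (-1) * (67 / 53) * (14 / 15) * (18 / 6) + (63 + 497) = 1835007 / 3710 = 494.61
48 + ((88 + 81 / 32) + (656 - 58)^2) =11447761 / 32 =357742.53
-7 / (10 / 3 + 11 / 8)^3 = -96768 / 1442897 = -0.07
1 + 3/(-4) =1/4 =0.25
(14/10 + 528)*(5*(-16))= -42352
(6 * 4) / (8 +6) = 12 / 7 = 1.71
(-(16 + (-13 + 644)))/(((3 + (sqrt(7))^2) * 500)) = -647/5000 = -0.13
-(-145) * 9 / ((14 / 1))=1305 / 14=93.21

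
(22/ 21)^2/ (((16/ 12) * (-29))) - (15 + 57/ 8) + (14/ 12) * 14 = -198487/ 34104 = -5.82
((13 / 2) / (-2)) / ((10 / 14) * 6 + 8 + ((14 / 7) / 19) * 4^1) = -133 / 520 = -0.26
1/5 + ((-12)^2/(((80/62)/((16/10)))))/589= 239/475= 0.50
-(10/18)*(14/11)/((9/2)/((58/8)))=-1015/891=-1.14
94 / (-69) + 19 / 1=1217 / 69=17.64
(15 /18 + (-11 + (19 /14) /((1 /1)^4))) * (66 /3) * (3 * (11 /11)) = -4070 /7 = -581.43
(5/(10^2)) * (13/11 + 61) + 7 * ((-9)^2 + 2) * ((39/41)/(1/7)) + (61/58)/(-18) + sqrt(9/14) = 3 * sqrt(14)/14 + 9114740389/2354220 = 3872.46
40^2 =1600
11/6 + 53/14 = 118/21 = 5.62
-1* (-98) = 98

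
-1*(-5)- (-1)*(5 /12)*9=35 /4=8.75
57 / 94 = 0.61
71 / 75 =0.95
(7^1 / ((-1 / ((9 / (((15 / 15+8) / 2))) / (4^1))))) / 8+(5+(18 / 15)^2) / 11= 651 / 4400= 0.15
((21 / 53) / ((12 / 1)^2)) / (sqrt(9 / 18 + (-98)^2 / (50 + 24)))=7*sqrt(713434) / 24526704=0.00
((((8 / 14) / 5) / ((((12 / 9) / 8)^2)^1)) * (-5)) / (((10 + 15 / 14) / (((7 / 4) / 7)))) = -72 / 155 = -0.46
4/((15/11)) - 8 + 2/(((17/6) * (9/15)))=-992/255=-3.89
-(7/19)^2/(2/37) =-1813/722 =-2.51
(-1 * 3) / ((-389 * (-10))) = -3 / 3890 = -0.00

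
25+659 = 684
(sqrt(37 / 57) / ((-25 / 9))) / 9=-sqrt(2109) / 1425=-0.03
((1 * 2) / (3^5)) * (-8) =-16 / 243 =-0.07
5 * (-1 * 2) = -10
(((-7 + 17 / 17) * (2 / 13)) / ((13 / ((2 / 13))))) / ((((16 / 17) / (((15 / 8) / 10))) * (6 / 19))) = -969 / 140608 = -0.01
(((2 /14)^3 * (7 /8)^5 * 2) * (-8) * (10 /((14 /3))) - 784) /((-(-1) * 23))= -1605737 /47104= -34.09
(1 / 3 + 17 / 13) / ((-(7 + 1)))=-8 / 39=-0.21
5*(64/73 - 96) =-34720/73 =-475.62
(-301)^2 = 90601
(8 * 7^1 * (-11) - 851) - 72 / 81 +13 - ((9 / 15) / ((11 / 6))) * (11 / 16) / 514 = -1454.89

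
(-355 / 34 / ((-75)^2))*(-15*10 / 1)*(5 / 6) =71 / 306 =0.23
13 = 13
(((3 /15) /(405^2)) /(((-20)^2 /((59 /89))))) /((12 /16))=59 /21897337500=0.00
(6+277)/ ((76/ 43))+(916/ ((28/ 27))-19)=544983/ 532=1024.40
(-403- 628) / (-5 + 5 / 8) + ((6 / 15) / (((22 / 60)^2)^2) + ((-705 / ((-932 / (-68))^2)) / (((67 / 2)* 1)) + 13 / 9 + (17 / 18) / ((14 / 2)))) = 8698083913782797 / 33550417960290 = 259.25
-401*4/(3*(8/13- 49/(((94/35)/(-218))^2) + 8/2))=46062068/27812726355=0.00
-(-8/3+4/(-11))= 100/33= 3.03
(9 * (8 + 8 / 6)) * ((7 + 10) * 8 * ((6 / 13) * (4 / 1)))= 21090.46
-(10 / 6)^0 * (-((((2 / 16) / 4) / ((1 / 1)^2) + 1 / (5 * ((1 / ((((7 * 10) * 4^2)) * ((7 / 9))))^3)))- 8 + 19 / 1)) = 3084098202937 / 23328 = 132205855.75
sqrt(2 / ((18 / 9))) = 1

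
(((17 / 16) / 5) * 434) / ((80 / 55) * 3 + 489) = 40579 / 217080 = 0.19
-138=-138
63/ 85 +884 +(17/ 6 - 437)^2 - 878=576832753/ 3060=188507.44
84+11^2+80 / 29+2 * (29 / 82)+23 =275213 / 1189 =231.47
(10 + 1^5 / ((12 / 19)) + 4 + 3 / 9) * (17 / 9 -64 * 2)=-216785 / 108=-2007.27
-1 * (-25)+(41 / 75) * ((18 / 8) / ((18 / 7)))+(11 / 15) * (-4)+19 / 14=33463 / 1400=23.90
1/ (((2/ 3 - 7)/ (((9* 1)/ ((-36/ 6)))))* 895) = 9/ 34010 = 0.00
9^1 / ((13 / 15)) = 135 / 13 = 10.38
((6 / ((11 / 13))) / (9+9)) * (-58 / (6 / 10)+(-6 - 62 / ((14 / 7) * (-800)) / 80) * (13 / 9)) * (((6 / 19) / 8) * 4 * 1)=-788730761 / 120384000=-6.55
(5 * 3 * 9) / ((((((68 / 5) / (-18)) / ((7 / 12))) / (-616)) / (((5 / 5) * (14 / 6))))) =2546775 / 17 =149810.29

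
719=719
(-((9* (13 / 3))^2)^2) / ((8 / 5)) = -11567205 / 8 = -1445900.62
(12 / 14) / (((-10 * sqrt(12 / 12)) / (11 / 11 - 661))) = 396 / 7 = 56.57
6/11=0.55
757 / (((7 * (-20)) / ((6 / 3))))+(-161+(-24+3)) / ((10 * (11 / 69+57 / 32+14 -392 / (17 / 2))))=-809650447 / 79290610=-10.21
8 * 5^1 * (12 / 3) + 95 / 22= 3615 / 22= 164.32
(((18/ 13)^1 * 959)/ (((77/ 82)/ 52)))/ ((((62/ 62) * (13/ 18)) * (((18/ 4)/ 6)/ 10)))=194123520/ 143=1357507.13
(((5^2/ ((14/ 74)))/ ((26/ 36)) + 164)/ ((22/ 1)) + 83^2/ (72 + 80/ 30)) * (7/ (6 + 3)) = 3460565/ 41184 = 84.03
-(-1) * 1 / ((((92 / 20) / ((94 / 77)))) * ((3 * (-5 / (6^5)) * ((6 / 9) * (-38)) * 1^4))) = 182736 / 33649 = 5.43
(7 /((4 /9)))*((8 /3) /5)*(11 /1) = 462 /5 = 92.40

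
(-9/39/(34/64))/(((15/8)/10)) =-512/221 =-2.32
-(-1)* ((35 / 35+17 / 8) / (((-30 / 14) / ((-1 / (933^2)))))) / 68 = 35 / 1420638048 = 0.00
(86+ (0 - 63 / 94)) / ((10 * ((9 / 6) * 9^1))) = 8021 / 12690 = 0.63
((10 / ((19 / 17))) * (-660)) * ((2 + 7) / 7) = -7592.48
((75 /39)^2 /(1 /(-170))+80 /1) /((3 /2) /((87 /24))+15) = -896390 /25181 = -35.60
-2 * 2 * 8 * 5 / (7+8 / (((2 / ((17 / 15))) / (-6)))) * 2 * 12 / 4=4800 / 101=47.52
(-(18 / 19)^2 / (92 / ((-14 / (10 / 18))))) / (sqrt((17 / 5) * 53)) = 10206 * sqrt(4505) / 37405015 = 0.02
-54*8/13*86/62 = -18576/403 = -46.09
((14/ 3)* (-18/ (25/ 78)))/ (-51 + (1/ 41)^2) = 5506956/ 1071625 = 5.14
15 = 15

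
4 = 4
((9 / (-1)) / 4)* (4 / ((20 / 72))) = -162 / 5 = -32.40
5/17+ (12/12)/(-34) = 9/34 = 0.26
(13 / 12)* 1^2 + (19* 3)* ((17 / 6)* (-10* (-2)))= 38773 / 12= 3231.08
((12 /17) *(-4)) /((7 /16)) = -768 /119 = -6.45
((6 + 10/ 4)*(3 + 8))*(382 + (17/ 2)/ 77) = 1000365/ 28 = 35727.32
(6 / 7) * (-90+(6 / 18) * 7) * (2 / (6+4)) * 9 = -4734 / 35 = -135.26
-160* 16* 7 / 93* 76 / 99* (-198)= 2723840 / 93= 29288.60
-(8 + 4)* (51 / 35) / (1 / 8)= -4896 / 35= -139.89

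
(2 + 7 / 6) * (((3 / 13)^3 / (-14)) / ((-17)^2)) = -171 / 17778124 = -0.00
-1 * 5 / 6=-5 / 6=-0.83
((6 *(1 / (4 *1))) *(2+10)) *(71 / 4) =639 / 2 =319.50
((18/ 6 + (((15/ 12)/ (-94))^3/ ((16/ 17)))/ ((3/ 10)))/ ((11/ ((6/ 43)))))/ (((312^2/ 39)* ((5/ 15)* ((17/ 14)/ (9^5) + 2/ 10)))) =0.00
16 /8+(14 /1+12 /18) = 50 /3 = 16.67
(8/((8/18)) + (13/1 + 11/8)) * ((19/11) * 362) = 890701/44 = 20243.20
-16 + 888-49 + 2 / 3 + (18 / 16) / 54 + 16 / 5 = 66151 / 80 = 826.89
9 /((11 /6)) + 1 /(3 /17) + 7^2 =1966 /33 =59.58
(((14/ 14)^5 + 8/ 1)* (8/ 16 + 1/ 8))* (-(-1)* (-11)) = -495/ 8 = -61.88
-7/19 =-0.37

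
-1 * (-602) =602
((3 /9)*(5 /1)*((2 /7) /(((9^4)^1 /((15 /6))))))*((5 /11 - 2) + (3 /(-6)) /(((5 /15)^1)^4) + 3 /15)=-23015 /3031182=-0.01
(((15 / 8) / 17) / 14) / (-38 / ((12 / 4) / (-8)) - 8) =9 / 106624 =0.00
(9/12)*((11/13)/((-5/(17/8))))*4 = -561/520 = -1.08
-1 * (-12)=12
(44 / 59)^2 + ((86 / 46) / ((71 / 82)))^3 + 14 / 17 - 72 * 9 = -164038754695520898 / 257698267538249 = -636.55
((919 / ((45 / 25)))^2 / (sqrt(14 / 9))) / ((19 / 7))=21114025 * sqrt(14) / 1026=76999.46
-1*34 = -34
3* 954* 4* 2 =22896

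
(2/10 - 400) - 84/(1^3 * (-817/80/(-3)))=-1733983/4085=-424.48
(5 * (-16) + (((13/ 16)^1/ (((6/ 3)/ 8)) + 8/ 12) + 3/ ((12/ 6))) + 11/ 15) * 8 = -2954/ 5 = -590.80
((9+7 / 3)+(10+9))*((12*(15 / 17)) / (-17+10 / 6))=-8190 / 391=-20.95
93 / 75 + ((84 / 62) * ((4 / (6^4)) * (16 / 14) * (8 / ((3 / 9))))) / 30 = 26027 / 20925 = 1.24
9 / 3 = 3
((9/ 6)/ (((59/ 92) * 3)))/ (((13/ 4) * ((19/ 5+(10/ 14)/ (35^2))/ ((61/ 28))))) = 343735/ 2499653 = 0.14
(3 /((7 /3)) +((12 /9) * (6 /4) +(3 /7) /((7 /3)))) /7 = 170 /343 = 0.50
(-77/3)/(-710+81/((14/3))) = 1078/29091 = 0.04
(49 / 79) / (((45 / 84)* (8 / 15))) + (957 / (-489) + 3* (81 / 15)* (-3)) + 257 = 26863203 / 128770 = 208.61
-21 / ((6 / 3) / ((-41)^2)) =-35301 / 2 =-17650.50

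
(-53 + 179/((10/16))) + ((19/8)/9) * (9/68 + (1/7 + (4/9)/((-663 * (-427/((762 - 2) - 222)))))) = 50388782407/215822880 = 233.47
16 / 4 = 4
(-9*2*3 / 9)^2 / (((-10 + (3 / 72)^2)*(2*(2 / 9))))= -46656 / 5759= -8.10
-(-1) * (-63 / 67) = -63 / 67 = -0.94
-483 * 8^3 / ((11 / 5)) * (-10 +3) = 8655360 / 11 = 786850.91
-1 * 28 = -28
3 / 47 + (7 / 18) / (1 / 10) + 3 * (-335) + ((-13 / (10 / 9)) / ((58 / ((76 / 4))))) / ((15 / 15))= -246537269 / 245340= -1004.88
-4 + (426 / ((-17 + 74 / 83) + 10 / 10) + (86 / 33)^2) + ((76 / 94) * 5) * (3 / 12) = -47445173 / 1944954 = -24.39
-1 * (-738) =738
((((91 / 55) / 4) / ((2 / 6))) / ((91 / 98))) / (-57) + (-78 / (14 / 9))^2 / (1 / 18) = 4634819219 / 102410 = 45257.49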